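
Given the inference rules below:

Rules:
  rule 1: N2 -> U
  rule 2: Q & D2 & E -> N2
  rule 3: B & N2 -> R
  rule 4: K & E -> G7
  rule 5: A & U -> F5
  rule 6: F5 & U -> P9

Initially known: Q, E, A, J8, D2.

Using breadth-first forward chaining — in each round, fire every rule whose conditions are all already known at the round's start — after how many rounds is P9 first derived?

4

[1] rule 2 [Q & D2 & E -> N2]. ⇒ new: N2.
[2] rule 1 [N2 -> U]. ⇒ new: U.
[3] rule 5 [A & U -> F5]. ⇒ new: F5.
[4] rule 6 [F5 & U -> P9]. ⇒ new: P9.
P9 first appears in round 4.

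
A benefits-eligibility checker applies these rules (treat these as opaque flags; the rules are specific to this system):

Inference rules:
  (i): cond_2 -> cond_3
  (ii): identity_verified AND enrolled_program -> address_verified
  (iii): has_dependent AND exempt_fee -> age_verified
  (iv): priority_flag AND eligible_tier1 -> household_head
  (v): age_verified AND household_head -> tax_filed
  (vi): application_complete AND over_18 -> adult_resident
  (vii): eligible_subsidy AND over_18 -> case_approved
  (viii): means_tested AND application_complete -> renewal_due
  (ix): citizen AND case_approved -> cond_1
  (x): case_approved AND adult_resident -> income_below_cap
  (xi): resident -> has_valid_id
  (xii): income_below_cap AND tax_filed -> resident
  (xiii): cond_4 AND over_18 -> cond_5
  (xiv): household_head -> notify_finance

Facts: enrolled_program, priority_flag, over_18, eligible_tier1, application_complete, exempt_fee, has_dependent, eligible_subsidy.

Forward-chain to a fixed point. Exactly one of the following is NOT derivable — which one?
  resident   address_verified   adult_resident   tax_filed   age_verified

Round 1: (iii) [has_dependent AND exempt_fee -> age_verified]; (iv) [priority_flag AND eligible_tier1 -> household_head]; (vi) [application_complete AND over_18 -> adult_resident]; (vii) [eligible_subsidy AND over_18 -> case_approved]. New: age_verified, household_head, adult_resident, case_approved.
Round 2: (v) [age_verified AND household_head -> tax_filed]; (x) [case_approved AND adult_resident -> income_below_cap]; (xiv) [household_head -> notify_finance]. New: tax_filed, income_below_cap, notify_finance.
Round 3: (xii) [income_below_cap AND tax_filed -> resident]. New: resident.
Round 4: (xi) [resident -> has_valid_id]. New: has_valid_id.
Derived: resident (round 3), age_verified (round 1), tax_filed (round 2), adult_resident (round 1). address_verified never appears in any round.

address_verified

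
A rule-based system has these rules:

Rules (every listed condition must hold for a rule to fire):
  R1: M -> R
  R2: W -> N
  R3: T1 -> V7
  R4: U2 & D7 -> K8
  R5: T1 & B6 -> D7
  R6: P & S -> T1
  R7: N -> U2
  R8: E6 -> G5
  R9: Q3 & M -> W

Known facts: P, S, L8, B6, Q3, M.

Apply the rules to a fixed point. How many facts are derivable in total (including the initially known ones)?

[1] R1 [M -> R]; R6 [P & S -> T1]; R9 [Q3 & M -> W]. ⇒ new: R, T1, W.
[2] R2 [W -> N]; R3 [T1 -> V7]; R5 [T1 & B6 -> D7]. ⇒ new: N, V7, D7.
[3] R7 [N -> U2]. ⇒ new: U2.
[4] R4 [U2 & D7 -> K8]. ⇒ new: K8.
Closure: {B6, D7, K8, L8, M, N, P, Q3, R, S, T1, U2, V7, W} — 14 facts.

14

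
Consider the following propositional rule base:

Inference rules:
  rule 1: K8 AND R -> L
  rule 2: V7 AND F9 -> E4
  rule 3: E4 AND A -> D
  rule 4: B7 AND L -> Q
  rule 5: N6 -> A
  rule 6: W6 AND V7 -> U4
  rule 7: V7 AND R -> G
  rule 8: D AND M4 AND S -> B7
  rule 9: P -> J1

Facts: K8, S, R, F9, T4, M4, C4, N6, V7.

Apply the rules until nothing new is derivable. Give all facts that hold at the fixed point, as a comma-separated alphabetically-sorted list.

[1] rule 1 [K8 AND R -> L]; rule 2 [V7 AND F9 -> E4]; rule 5 [N6 -> A]; rule 7 [V7 AND R -> G]. ⇒ new: L, E4, A, G.
[2] rule 3 [E4 AND A -> D]. ⇒ new: D.
[3] rule 8 [D AND M4 AND S -> B7]. ⇒ new: B7.
[4] rule 4 [B7 AND L -> Q]. ⇒ new: Q.

A, B7, C4, D, E4, F9, G, K8, L, M4, N6, Q, R, S, T4, V7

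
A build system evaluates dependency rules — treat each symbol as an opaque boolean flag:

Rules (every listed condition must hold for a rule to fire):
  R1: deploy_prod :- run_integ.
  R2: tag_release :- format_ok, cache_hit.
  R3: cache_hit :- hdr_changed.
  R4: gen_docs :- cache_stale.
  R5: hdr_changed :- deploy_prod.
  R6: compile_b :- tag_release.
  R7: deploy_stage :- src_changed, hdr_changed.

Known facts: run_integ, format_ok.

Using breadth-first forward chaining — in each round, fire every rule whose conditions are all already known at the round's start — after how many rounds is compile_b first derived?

Round 1 — R1, derive deploy_prod.
Round 2 — R5, derive hdr_changed.
Round 3 — R3, derive cache_hit.
Round 4 — R2, derive tag_release.
Round 5 — R6, derive compile_b.
compile_b first appears in round 5.

5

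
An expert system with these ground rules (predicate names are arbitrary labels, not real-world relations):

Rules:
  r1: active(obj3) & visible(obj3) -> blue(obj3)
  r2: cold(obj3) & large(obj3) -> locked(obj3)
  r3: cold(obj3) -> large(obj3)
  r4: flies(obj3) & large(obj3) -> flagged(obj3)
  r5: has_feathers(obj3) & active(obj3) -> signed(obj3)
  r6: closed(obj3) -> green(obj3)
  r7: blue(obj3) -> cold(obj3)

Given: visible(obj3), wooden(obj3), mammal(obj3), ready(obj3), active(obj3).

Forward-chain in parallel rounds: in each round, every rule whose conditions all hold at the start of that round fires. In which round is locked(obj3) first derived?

Round 1 — r1, derive blue(obj3).
Round 2 — r7, derive cold(obj3).
Round 3 — r3, derive large(obj3).
Round 4 — r2, derive locked(obj3).
locked(obj3) first appears in round 4.

4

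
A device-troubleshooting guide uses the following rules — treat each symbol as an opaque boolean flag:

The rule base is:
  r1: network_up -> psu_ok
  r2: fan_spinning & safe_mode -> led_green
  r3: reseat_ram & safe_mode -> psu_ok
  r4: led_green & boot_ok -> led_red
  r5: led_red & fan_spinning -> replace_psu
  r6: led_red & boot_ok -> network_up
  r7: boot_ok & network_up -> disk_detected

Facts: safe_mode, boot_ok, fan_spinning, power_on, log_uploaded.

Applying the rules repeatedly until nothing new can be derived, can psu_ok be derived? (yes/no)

yes

Round 1 — r2, derive led_green.
Round 2 — r4, derive led_red.
Round 3 — r5, r6, derive replace_psu, network_up.
Round 4 — r1, r7, derive psu_ok, disk_detected.
psu_ok appears in round 4, so it is derivable.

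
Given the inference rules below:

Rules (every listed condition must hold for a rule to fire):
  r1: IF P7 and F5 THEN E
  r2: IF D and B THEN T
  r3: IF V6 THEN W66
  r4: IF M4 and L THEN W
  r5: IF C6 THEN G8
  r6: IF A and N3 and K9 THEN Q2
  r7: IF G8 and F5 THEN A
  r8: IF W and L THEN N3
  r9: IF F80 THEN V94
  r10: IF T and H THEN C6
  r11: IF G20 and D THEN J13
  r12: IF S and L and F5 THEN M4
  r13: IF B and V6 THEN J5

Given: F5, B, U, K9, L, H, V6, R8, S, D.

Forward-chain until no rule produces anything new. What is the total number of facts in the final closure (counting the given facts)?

20

Round 1 fires r2, r3, r12, r13, giving T, W66, M4, J5.
Round 2 fires r4, r10, giving W, C6.
Round 3 fires r5, r8, giving G8, N3.
Round 4 fires r7, giving A.
Round 5 fires r6, giving Q2.
Closure: {A, B, C6, D, F5, G8, H, J5, K9, L, M4, N3, Q2, R8, S, T, U, V6, W, W66} — 20 facts.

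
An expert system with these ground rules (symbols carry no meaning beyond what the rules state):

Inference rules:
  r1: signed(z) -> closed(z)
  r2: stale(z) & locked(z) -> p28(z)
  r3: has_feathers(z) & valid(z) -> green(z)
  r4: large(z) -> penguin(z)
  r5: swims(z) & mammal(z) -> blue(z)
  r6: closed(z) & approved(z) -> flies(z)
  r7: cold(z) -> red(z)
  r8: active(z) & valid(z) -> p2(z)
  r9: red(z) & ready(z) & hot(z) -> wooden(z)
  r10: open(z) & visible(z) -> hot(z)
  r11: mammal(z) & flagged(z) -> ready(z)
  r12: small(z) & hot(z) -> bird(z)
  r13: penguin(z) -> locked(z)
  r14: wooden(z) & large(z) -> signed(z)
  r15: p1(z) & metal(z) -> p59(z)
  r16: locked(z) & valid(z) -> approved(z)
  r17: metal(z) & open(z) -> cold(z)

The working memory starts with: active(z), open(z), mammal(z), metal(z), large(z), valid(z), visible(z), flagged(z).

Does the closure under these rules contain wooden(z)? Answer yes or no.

yes

[1] r4 [large(z) -> penguin(z)]; r8 [active(z) & valid(z) -> p2(z)]; r10 [open(z) & visible(z) -> hot(z)]; r11 [mammal(z) & flagged(z) -> ready(z)]; r17 [metal(z) & open(z) -> cold(z)]. ⇒ new: penguin(z), p2(z), hot(z), ready(z), cold(z).
[2] r7 [cold(z) -> red(z)]; r13 [penguin(z) -> locked(z)]. ⇒ new: red(z), locked(z).
[3] r9 [red(z) & ready(z) & hot(z) -> wooden(z)]; r16 [locked(z) & valid(z) -> approved(z)]. ⇒ new: wooden(z), approved(z).
[4] r14 [wooden(z) & large(z) -> signed(z)]. ⇒ new: signed(z).
[5] r1 [signed(z) -> closed(z)]. ⇒ new: closed(z).
[6] r6 [closed(z) & approved(z) -> flies(z)]. ⇒ new: flies(z).
wooden(z) appears in round 3, so it is derivable.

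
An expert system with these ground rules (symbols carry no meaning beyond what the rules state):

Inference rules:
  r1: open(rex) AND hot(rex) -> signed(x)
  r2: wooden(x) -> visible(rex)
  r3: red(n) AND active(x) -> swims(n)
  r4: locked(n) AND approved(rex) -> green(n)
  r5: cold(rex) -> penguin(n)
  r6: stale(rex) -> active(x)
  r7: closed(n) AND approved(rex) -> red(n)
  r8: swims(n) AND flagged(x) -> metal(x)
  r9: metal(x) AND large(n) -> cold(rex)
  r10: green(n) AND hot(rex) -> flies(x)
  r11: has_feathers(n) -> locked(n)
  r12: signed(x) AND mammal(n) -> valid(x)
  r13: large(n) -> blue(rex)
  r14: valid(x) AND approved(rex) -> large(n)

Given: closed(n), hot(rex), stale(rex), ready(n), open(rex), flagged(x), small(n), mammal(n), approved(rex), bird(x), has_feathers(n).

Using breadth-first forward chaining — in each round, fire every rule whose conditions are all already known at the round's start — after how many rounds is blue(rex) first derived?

4

[1] r1 [open(rex) AND hot(rex) -> signed(x)]; r6 [stale(rex) -> active(x)]; r7 [closed(n) AND approved(rex) -> red(n)]; r11 [has_feathers(n) -> locked(n)]. ⇒ new: signed(x), active(x), red(n), locked(n).
[2] r3 [red(n) AND active(x) -> swims(n)]; r4 [locked(n) AND approved(rex) -> green(n)]; r12 [signed(x) AND mammal(n) -> valid(x)]. ⇒ new: swims(n), green(n), valid(x).
[3] r8 [swims(n) AND flagged(x) -> metal(x)]; r10 [green(n) AND hot(rex) -> flies(x)]; r14 [valid(x) AND approved(rex) -> large(n)]. ⇒ new: metal(x), flies(x), large(n).
[4] r9 [metal(x) AND large(n) -> cold(rex)]; r13 [large(n) -> blue(rex)]. ⇒ new: cold(rex), blue(rex).
blue(rex) first appears in round 4.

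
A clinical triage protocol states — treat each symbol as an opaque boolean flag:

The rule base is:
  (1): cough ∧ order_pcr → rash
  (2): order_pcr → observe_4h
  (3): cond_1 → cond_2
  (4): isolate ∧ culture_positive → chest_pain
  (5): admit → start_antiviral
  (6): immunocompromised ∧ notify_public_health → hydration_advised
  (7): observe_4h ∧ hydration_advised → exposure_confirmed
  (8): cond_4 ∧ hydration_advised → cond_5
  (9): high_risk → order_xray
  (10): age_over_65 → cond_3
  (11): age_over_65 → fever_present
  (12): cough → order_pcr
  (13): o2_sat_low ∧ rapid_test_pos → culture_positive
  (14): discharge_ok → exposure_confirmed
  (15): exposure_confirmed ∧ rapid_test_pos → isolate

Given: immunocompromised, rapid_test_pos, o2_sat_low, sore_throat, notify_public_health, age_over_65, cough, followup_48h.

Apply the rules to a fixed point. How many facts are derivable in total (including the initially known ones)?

Round 1: (6) [immunocompromised ∧ notify_public_health → hydration_advised]; (10) [age_over_65 → cond_3]; (11) [age_over_65 → fever_present]; (12) [cough → order_pcr]; (13) [o2_sat_low ∧ rapid_test_pos → culture_positive]. Adds hydration_advised, cond_3, fever_present, order_pcr, culture_positive.
Round 2: (1) [cough ∧ order_pcr → rash]; (2) [order_pcr → observe_4h]. Adds rash, observe_4h.
Round 3: (7) [observe_4h ∧ hydration_advised → exposure_confirmed]. Adds exposure_confirmed.
Round 4: (15) [exposure_confirmed ∧ rapid_test_pos → isolate]. Adds isolate.
Round 5: (4) [isolate ∧ culture_positive → chest_pain]. Adds chest_pain.
Closure: {age_over_65, chest_pain, cond_3, cough, culture_positive, exposure_confirmed, fever_present, followup_48h, hydration_advised, immunocompromised, isolate, notify_public_health, o2_sat_low, observe_4h, order_pcr, rapid_test_pos, rash, sore_throat} — 18 facts.

18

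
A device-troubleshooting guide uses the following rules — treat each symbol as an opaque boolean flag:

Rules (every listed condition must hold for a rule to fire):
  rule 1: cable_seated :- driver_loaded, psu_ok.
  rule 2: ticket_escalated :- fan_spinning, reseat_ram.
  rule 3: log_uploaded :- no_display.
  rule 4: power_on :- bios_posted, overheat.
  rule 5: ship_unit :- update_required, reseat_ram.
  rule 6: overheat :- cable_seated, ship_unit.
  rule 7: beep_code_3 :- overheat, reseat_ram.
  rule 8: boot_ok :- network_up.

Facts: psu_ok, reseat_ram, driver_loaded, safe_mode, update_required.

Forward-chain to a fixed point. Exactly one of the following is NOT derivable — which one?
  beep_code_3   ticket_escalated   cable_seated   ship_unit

ticket_escalated

[1] rule 1 [cable_seated :- driver_loaded, psu_ok.]; rule 5 [ship_unit :- update_required, reseat_ram.]. ⇒ new: cable_seated, ship_unit.
[2] rule 6 [overheat :- cable_seated, ship_unit.]. ⇒ new: overheat.
[3] rule 7 [beep_code_3 :- overheat, reseat_ram.]. ⇒ new: beep_code_3.
Derived: ship_unit (round 1), cable_seated (round 1), beep_code_3 (round 3). ticket_escalated never appears in any round.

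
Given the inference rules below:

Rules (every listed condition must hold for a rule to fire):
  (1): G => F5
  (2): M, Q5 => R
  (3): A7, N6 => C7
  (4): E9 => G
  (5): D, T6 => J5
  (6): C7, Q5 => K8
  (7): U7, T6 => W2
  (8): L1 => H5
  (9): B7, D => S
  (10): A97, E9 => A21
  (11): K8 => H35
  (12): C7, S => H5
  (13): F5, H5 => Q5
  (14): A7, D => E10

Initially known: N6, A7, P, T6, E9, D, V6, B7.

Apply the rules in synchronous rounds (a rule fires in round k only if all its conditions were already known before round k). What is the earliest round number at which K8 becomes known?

4

[1] (3) [A7, N6 => C7]; (4) [E9 => G]; (5) [D, T6 => J5]; (9) [B7, D => S]; (14) [A7, D => E10]. ⇒ new: C7, G, J5, S, E10.
[2] (1) [G => F5]; (12) [C7, S => H5]. ⇒ new: F5, H5.
[3] (13) [F5, H5 => Q5]. ⇒ new: Q5.
[4] (6) [C7, Q5 => K8]. ⇒ new: K8.
K8 first appears in round 4.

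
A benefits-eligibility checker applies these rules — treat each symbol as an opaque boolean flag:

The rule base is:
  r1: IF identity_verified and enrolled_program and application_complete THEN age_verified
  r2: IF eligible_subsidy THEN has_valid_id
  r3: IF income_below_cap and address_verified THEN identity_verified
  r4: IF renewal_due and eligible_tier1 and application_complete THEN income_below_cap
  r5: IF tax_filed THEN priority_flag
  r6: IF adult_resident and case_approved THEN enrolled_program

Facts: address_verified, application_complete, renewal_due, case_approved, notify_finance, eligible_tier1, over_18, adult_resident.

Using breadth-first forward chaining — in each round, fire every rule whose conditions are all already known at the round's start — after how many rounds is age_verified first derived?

3

Round 1 fires r4, r6, giving income_below_cap, enrolled_program.
Round 2 fires r3, giving identity_verified.
Round 3 fires r1, giving age_verified.
age_verified first appears in round 3.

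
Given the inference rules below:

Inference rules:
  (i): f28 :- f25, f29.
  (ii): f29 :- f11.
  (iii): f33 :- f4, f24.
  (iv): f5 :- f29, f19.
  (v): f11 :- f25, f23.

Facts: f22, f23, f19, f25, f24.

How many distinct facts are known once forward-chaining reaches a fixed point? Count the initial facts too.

9

Round 1 — (v), derive f11.
Round 2 — (ii), derive f29.
Round 3 — (i), (iv), derive f28, f5.
Closure: {f11, f19, f22, f23, f24, f25, f28, f29, f5} — 9 facts.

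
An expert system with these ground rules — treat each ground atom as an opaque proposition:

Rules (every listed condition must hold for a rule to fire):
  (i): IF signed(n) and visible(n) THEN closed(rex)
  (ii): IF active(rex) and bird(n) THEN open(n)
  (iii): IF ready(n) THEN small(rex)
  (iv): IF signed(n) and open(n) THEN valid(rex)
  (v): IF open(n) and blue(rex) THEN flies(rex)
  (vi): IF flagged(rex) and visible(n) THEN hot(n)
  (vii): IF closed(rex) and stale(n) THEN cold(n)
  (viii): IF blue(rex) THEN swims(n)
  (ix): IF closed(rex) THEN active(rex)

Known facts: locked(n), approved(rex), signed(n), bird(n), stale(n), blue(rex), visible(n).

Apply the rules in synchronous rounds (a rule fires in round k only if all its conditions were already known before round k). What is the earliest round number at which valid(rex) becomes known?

4

[1] (i) [IF signed(n) and visible(n) THEN closed(rex)]; (viii) [IF blue(rex) THEN swims(n)]. ⇒ new: closed(rex), swims(n).
[2] (vii) [IF closed(rex) and stale(n) THEN cold(n)]; (ix) [IF closed(rex) THEN active(rex)]. ⇒ new: cold(n), active(rex).
[3] (ii) [IF active(rex) and bird(n) THEN open(n)]. ⇒ new: open(n).
[4] (iv) [IF signed(n) and open(n) THEN valid(rex)]; (v) [IF open(n) and blue(rex) THEN flies(rex)]. ⇒ new: valid(rex), flies(rex).
valid(rex) first appears in round 4.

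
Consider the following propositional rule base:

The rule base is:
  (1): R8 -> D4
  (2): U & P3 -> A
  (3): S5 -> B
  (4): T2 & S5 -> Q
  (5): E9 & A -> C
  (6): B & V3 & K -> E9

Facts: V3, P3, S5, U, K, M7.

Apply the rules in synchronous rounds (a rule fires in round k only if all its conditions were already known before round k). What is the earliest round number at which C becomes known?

3

Round 1 fires (2), (3), giving A, B.
Round 2 fires (6), giving E9.
Round 3 fires (5), giving C.
C first appears in round 3.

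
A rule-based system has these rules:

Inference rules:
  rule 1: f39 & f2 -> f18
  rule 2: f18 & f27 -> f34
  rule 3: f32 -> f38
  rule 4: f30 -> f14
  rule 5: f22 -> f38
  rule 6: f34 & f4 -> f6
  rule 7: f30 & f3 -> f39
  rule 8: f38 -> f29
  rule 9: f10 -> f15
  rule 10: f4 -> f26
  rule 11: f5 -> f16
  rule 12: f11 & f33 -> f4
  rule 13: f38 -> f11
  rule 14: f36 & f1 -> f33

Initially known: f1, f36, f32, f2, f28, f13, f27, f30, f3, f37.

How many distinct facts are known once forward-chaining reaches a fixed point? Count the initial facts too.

21

Round 1: rule 3 [f32 -> f38]; rule 4 [f30 -> f14]; rule 7 [f30 & f3 -> f39]; rule 14 [f36 & f1 -> f33]. New: f38, f14, f39, f33.
Round 2: rule 1 [f39 & f2 -> f18]; rule 8 [f38 -> f29]; rule 13 [f38 -> f11]. New: f18, f29, f11.
Round 3: rule 2 [f18 & f27 -> f34]; rule 12 [f11 & f33 -> f4]. New: f34, f4.
Round 4: rule 6 [f34 & f4 -> f6]; rule 10 [f4 -> f26]. New: f6, f26.
Closure: {f1, f11, f13, f14, f18, f2, f26, f27, f28, f29, f3, f30, f32, f33, f34, f36, f37, f38, f39, f4, f6} — 21 facts.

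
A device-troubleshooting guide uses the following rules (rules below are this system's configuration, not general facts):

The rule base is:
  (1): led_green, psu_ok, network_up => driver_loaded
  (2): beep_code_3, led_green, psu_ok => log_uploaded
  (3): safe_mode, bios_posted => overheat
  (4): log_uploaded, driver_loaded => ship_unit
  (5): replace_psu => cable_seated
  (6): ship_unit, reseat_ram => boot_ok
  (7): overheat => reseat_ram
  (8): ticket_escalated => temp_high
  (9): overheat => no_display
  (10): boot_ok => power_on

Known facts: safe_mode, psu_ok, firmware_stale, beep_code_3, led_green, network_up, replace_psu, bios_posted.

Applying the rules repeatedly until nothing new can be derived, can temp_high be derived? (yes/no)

[1] (1) [led_green, psu_ok, network_up => driver_loaded]; (2) [beep_code_3, led_green, psu_ok => log_uploaded]; (3) [safe_mode, bios_posted => overheat]; (5) [replace_psu => cable_seated]. ⇒ new: driver_loaded, log_uploaded, overheat, cable_seated.
[2] (4) [log_uploaded, driver_loaded => ship_unit]; (7) [overheat => reseat_ram]; (9) [overheat => no_display]. ⇒ new: ship_unit, reseat_ram, no_display.
[3] (6) [ship_unit, reseat_ram => boot_ok]. ⇒ new: boot_ok.
[4] (10) [boot_ok => power_on]. ⇒ new: power_on.
Fixed point reached. temp_high is concluded only by (8); (8) needs ticket_escalated (never derived).

no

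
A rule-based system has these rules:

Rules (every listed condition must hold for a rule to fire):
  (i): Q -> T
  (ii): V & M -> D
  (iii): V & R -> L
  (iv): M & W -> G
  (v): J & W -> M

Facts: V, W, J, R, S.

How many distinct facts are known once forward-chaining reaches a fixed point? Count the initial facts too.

Round 1: (iii) [V & R -> L]; (v) [J & W -> M]. Adds L, M.
Round 2: (ii) [V & M -> D]; (iv) [M & W -> G]. Adds D, G.
Closure: {D, G, J, L, M, R, S, V, W} — 9 facts.

9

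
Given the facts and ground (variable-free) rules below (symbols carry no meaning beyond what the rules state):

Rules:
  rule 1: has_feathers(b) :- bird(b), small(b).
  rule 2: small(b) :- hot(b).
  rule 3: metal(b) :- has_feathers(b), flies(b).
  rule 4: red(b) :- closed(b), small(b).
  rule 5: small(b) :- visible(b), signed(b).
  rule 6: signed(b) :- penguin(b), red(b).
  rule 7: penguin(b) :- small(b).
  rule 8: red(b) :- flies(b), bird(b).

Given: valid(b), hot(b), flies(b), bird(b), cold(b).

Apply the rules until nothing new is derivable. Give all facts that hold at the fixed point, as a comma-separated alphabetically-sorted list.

bird(b), cold(b), flies(b), has_feathers(b), hot(b), metal(b), penguin(b), red(b), signed(b), small(b), valid(b)

[1] rule 2 [small(b) :- hot(b).]; rule 8 [red(b) :- flies(b), bird(b).]. ⇒ new: small(b), red(b).
[2] rule 1 [has_feathers(b) :- bird(b), small(b).]; rule 7 [penguin(b) :- small(b).]. ⇒ new: has_feathers(b), penguin(b).
[3] rule 3 [metal(b) :- has_feathers(b), flies(b).]; rule 6 [signed(b) :- penguin(b), red(b).]. ⇒ new: metal(b), signed(b).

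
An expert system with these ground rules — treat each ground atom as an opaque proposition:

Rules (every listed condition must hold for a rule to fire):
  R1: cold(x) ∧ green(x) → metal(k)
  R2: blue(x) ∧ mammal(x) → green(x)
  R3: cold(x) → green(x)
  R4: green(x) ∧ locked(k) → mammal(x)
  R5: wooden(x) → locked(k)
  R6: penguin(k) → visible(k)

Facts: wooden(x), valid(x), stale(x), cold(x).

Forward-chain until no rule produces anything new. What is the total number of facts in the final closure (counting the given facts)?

Round 1 — R3, R5, derive green(x), locked(k).
Round 2 — R1, R4, derive metal(k), mammal(x).
Closure: {cold(x), green(x), locked(k), mammal(x), metal(k), stale(x), valid(x), wooden(x)} — 8 facts.

8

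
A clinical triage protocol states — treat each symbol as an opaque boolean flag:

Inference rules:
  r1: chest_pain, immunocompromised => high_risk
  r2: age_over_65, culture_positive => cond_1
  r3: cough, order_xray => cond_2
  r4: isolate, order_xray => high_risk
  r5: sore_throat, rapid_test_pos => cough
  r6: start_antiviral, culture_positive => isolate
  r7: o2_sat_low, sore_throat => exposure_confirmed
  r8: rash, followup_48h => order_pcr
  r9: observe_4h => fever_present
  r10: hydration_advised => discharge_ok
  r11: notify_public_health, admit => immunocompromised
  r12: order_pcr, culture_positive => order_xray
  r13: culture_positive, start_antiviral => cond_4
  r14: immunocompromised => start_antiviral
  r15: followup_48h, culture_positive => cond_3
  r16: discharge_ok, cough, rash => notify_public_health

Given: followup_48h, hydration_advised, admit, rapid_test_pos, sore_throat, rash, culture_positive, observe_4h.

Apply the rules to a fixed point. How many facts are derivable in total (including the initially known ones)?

21

Round 1 fires r5, r8, r9, r10, r15, giving cough, order_pcr, fever_present, discharge_ok, cond_3.
Round 2 fires r12, r16, giving order_xray, notify_public_health.
Round 3 fires r3, r11, giving cond_2, immunocompromised.
Round 4 fires r14, giving start_antiviral.
Round 5 fires r6, r13, giving isolate, cond_4.
Round 6 fires r4, giving high_risk.
Closure: {admit, cond_2, cond_3, cond_4, cough, culture_positive, discharge_ok, fever_present, followup_48h, high_risk, hydration_advised, immunocompromised, isolate, notify_public_health, observe_4h, order_pcr, order_xray, rapid_test_pos, rash, sore_throat, start_antiviral} — 21 facts.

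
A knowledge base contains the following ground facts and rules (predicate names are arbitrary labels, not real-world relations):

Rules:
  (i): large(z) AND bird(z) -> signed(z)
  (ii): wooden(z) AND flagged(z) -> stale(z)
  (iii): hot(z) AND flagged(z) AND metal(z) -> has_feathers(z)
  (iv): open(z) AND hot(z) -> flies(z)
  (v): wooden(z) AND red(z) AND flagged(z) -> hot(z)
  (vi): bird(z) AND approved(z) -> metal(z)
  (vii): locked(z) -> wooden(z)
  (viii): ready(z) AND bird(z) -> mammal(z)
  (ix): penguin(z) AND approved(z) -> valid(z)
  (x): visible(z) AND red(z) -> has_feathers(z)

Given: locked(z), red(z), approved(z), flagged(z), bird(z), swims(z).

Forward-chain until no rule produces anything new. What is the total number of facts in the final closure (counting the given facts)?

11

[1] (vi) [bird(z) AND approved(z) -> metal(z)]; (vii) [locked(z) -> wooden(z)]. ⇒ new: metal(z), wooden(z).
[2] (ii) [wooden(z) AND flagged(z) -> stale(z)]; (v) [wooden(z) AND red(z) AND flagged(z) -> hot(z)]. ⇒ new: stale(z), hot(z).
[3] (iii) [hot(z) AND flagged(z) AND metal(z) -> has_feathers(z)]. ⇒ new: has_feathers(z).
Closure: {approved(z), bird(z), flagged(z), has_feathers(z), hot(z), locked(z), metal(z), red(z), stale(z), swims(z), wooden(z)} — 11 facts.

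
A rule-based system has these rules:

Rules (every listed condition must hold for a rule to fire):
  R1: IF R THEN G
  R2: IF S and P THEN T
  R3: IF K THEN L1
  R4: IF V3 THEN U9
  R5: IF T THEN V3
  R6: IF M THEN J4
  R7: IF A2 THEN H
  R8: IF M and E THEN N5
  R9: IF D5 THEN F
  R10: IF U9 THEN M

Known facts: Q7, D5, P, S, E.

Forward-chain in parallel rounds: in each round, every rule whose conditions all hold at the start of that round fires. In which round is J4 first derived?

Round 1: R2 [IF S and P THEN T]; R9 [IF D5 THEN F]. Adds T, F.
Round 2: R5 [IF T THEN V3]. Adds V3.
Round 3: R4 [IF V3 THEN U9]. Adds U9.
Round 4: R10 [IF U9 THEN M]. Adds M.
Round 5: R6 [IF M THEN J4]; R8 [IF M and E THEN N5]. Adds J4, N5.
J4 first appears in round 5.

5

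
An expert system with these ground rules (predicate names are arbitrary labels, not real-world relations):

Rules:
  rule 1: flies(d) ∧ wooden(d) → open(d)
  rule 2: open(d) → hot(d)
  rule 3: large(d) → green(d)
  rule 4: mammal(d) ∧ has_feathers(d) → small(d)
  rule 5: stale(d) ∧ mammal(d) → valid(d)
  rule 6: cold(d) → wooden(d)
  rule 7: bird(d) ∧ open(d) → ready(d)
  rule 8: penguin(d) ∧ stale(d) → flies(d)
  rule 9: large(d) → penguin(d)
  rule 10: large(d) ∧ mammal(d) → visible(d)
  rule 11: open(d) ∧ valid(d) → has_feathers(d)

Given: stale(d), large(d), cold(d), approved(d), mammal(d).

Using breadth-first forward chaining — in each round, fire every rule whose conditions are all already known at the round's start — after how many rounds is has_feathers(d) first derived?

Round 1: rule 3 [large(d) → green(d)]; rule 5 [stale(d) ∧ mammal(d) → valid(d)]; rule 6 [cold(d) → wooden(d)]; rule 9 [large(d) → penguin(d)]; rule 10 [large(d) ∧ mammal(d) → visible(d)]. New: green(d), valid(d), wooden(d), penguin(d), visible(d).
Round 2: rule 8 [penguin(d) ∧ stale(d) → flies(d)]. New: flies(d).
Round 3: rule 1 [flies(d) ∧ wooden(d) → open(d)]. New: open(d).
Round 4: rule 2 [open(d) → hot(d)]; rule 11 [open(d) ∧ valid(d) → has_feathers(d)]. New: hot(d), has_feathers(d).
has_feathers(d) first appears in round 4.

4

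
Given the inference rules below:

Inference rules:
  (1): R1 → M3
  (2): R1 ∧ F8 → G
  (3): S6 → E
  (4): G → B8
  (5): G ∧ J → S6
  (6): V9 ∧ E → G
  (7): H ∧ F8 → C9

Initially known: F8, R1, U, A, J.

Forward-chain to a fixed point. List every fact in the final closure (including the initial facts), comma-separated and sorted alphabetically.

Round 1: (1) [R1 → M3]; (2) [R1 ∧ F8 → G]. Adds M3, G.
Round 2: (4) [G → B8]; (5) [G ∧ J → S6]. Adds B8, S6.
Round 3: (3) [S6 → E]. Adds E.

A, B8, E, F8, G, J, M3, R1, S6, U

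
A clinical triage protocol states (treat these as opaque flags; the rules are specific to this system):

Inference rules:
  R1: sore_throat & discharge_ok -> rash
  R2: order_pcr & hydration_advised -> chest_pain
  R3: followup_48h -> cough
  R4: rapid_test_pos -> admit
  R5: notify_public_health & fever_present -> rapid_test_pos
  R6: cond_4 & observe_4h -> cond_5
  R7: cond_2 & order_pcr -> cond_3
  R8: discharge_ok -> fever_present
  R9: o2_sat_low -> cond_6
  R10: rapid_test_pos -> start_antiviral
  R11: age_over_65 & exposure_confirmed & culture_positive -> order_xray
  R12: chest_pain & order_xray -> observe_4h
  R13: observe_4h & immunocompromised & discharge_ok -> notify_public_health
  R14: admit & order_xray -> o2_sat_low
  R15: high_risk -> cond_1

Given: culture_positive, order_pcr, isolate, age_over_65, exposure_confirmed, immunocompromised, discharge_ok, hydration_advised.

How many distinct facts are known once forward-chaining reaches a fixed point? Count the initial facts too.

18

Round 1: R2 [order_pcr & hydration_advised -> chest_pain]; R8 [discharge_ok -> fever_present]; R11 [age_over_65 & exposure_confirmed & culture_positive -> order_xray]. New: chest_pain, fever_present, order_xray.
Round 2: R12 [chest_pain & order_xray -> observe_4h]. New: observe_4h.
Round 3: R13 [observe_4h & immunocompromised & discharge_ok -> notify_public_health]. New: notify_public_health.
Round 4: R5 [notify_public_health & fever_present -> rapid_test_pos]. New: rapid_test_pos.
Round 5: R4 [rapid_test_pos -> admit]; R10 [rapid_test_pos -> start_antiviral]. New: admit, start_antiviral.
Round 6: R14 [admit & order_xray -> o2_sat_low]. New: o2_sat_low.
Round 7: R9 [o2_sat_low -> cond_6]. New: cond_6.
Closure: {admit, age_over_65, chest_pain, cond_6, culture_positive, discharge_ok, exposure_confirmed, fever_present, hydration_advised, immunocompromised, isolate, notify_public_health, o2_sat_low, observe_4h, order_pcr, order_xray, rapid_test_pos, start_antiviral} — 18 facts.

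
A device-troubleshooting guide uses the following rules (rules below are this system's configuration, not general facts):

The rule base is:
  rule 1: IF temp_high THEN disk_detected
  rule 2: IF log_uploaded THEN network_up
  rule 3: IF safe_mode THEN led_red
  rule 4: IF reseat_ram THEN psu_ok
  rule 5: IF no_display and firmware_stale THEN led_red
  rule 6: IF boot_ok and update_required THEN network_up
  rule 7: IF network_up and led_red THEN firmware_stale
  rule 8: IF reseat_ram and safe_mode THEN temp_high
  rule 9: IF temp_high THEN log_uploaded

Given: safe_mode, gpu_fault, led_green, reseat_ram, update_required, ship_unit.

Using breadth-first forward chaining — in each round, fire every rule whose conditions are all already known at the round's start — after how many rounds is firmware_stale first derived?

4

Round 1 fires rule 3, rule 4, rule 8, giving led_red, psu_ok, temp_high.
Round 2 fires rule 1, rule 9, giving disk_detected, log_uploaded.
Round 3 fires rule 2, giving network_up.
Round 4 fires rule 7, giving firmware_stale.
firmware_stale first appears in round 4.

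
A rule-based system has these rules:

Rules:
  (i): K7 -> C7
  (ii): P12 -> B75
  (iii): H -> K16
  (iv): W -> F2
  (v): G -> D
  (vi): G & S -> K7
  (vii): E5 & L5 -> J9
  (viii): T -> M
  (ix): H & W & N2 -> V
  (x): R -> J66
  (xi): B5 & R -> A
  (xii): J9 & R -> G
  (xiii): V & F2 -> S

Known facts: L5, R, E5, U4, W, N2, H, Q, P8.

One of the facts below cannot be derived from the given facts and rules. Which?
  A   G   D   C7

A

Round 1 — (iii), (iv), (vii), (ix), (x), derive K16, F2, J9, V, J66.
Round 2 — (xii), (xiii), derive G, S.
Round 3 — (v), (vi), derive D, K7.
Round 4 — (i), derive C7.
Derived: C7 (round 4), D (round 3), G (round 2). A never appears in any round.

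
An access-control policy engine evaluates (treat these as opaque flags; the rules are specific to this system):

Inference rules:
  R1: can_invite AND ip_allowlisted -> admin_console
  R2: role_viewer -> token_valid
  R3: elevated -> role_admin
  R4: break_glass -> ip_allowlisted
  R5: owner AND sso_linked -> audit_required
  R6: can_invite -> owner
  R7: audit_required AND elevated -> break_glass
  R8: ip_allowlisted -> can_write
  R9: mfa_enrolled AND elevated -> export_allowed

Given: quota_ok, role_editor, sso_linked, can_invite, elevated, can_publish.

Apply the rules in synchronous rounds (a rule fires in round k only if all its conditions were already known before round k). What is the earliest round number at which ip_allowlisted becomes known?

4

Round 1 — R3, R6, derive role_admin, owner.
Round 2 — R5, derive audit_required.
Round 3 — R7, derive break_glass.
Round 4 — R4, derive ip_allowlisted.
ip_allowlisted first appears in round 4.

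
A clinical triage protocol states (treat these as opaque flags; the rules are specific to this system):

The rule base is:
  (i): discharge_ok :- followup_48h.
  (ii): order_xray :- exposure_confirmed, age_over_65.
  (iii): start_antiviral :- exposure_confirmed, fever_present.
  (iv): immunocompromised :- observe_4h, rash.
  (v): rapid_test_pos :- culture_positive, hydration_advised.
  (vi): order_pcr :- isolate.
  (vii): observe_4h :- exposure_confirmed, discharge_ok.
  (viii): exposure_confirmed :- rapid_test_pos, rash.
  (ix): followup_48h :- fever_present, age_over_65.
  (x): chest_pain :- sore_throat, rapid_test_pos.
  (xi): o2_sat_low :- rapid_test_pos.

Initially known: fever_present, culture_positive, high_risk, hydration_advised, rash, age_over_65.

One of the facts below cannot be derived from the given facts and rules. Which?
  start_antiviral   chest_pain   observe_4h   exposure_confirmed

Round 1 — (v), (ix), derive rapid_test_pos, followup_48h.
Round 2 — (i), (viii), (xi), derive discharge_ok, exposure_confirmed, o2_sat_low.
Round 3 — (ii), (iii), (vii), derive order_xray, start_antiviral, observe_4h.
Round 4 — (iv), derive immunocompromised.
Derived: exposure_confirmed (round 2), start_antiviral (round 3), observe_4h (round 3). chest_pain never appears in any round.

chest_pain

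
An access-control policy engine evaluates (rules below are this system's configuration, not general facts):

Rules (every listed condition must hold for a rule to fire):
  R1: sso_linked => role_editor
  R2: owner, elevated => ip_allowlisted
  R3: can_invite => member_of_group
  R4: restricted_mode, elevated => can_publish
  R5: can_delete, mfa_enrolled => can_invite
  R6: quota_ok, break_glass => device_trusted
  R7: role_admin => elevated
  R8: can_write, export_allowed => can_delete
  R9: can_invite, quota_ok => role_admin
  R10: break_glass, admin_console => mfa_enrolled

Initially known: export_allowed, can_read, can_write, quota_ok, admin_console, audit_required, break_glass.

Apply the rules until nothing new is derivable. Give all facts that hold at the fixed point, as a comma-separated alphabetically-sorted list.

[1] R6 [quota_ok, break_glass => device_trusted]; R8 [can_write, export_allowed => can_delete]; R10 [break_glass, admin_console => mfa_enrolled]. ⇒ new: device_trusted, can_delete, mfa_enrolled.
[2] R5 [can_delete, mfa_enrolled => can_invite]. ⇒ new: can_invite.
[3] R3 [can_invite => member_of_group]; R9 [can_invite, quota_ok => role_admin]. ⇒ new: member_of_group, role_admin.
[4] R7 [role_admin => elevated]. ⇒ new: elevated.

admin_console, audit_required, break_glass, can_delete, can_invite, can_read, can_write, device_trusted, elevated, export_allowed, member_of_group, mfa_enrolled, quota_ok, role_admin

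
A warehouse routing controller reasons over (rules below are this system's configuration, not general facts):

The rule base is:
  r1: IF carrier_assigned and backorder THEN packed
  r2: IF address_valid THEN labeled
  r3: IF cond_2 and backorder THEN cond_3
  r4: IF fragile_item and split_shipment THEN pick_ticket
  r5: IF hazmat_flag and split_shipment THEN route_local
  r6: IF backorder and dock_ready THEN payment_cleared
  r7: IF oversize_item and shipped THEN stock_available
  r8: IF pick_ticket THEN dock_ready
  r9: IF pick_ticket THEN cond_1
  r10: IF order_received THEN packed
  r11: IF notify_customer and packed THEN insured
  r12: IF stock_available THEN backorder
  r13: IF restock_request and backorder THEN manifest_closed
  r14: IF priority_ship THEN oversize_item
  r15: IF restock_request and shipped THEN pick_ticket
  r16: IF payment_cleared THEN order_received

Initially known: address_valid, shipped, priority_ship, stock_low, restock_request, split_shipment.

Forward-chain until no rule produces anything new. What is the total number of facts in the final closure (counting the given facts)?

17

Round 1 — r2, r14, r15, derive labeled, oversize_item, pick_ticket.
Round 2 — r7, r8, r9, derive stock_available, dock_ready, cond_1.
Round 3 — r12, derive backorder.
Round 4 — r6, r13, derive payment_cleared, manifest_closed.
Round 5 — r16, derive order_received.
Round 6 — r10, derive packed.
Closure: {address_valid, backorder, cond_1, dock_ready, labeled, manifest_closed, order_received, oversize_item, packed, payment_cleared, pick_ticket, priority_ship, restock_request, shipped, split_shipment, stock_available, stock_low} — 17 facts.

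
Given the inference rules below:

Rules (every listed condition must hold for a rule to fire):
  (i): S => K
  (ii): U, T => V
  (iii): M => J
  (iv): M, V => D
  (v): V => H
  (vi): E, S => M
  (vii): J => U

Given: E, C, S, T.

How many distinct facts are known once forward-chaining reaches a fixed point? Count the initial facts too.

11

Round 1: (i) [S => K]; (vi) [E, S => M]. New: K, M.
Round 2: (iii) [M => J]. New: J.
Round 3: (vii) [J => U]. New: U.
Round 4: (ii) [U, T => V]. New: V.
Round 5: (iv) [M, V => D]; (v) [V => H]. New: D, H.
Closure: {C, D, E, H, J, K, M, S, T, U, V} — 11 facts.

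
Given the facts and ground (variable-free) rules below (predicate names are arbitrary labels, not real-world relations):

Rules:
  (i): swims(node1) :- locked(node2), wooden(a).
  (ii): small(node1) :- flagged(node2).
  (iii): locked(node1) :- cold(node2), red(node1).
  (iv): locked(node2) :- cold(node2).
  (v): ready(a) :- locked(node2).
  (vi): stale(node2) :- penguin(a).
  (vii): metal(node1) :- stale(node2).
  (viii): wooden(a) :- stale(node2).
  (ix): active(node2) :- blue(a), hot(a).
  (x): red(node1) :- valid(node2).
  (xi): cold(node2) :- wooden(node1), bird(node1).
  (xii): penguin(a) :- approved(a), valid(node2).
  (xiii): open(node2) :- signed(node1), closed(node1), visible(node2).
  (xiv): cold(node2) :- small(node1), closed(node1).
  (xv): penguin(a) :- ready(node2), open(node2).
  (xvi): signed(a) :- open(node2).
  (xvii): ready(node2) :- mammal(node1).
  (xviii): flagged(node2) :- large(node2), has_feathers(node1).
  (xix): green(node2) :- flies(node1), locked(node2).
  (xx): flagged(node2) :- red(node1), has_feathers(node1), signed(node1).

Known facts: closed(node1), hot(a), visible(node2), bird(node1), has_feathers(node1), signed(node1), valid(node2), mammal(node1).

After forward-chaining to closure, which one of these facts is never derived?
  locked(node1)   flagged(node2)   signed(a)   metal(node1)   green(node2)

green(node2)

[1] (x) [red(node1) :- valid(node2).]; (xiii) [open(node2) :- signed(node1), closed(node1), visible(node2).]; (xvii) [ready(node2) :- mammal(node1).]. ⇒ new: red(node1), open(node2), ready(node2).
[2] (xv) [penguin(a) :- ready(node2), open(node2).]; (xvi) [signed(a) :- open(node2).]; (xx) [flagged(node2) :- red(node1), has_feathers(node1), signed(node1).]. ⇒ new: penguin(a), signed(a), flagged(node2).
[3] (ii) [small(node1) :- flagged(node2).]; (vi) [stale(node2) :- penguin(a).]. ⇒ new: small(node1), stale(node2).
[4] (vii) [metal(node1) :- stale(node2).]; (viii) [wooden(a) :- stale(node2).]; (xiv) [cold(node2) :- small(node1), closed(node1).]. ⇒ new: metal(node1), wooden(a), cold(node2).
[5] (iii) [locked(node1) :- cold(node2), red(node1).]; (iv) [locked(node2) :- cold(node2).]. ⇒ new: locked(node1), locked(node2).
[6] (i) [swims(node1) :- locked(node2), wooden(a).]; (v) [ready(a) :- locked(node2).]. ⇒ new: swims(node1), ready(a).
Derived: flagged(node2) (round 2), signed(a) (round 2), locked(node1) (round 5), metal(node1) (round 4). green(node2) never appears in any round.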